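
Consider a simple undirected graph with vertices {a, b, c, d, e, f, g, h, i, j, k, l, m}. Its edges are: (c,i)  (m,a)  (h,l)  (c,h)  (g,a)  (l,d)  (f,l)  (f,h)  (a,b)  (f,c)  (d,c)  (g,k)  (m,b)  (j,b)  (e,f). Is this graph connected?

Component: {a, b, g, j, k, m}
Component: {c, d, e, f, h, i, l}
No edge joins these 2 groups, so the graph is disconnected.

No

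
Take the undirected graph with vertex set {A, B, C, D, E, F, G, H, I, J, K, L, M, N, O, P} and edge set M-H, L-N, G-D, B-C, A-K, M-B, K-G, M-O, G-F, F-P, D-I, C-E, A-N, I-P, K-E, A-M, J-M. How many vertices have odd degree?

8

Degrees: A:3, B:2, C:2, D:2, E:2, F:2, G:3, H:1, I:2, J:1, K:3, L:1, M:5, N:2, O:1, P:2
Odd-degree vertices: A, G, H, J, K, L, M, O.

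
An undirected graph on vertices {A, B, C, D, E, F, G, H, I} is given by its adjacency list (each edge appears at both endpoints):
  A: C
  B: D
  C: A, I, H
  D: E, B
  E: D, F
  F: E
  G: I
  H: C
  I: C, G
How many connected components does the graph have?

2

Component: {B, D, E, F}
Component: {A, C, G, H, I}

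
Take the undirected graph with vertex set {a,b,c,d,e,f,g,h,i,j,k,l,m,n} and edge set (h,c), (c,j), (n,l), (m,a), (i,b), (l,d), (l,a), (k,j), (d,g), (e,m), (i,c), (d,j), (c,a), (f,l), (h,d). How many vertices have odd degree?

Degrees: a:3, b:1, c:4, d:4, e:1, f:1, g:1, h:2, i:2, j:3, k:1, l:4, m:2, n:1
Odd-degree vertices: a, b, e, f, g, j, k, n.

8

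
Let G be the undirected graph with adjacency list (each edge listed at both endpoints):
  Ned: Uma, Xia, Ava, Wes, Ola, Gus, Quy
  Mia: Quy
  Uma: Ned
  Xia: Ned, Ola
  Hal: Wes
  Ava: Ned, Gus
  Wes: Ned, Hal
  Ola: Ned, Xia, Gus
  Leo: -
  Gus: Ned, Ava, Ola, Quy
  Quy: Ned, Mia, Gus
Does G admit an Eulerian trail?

Degrees: Ned:7, Mia:1, Uma:1, Xia:2, Hal:1, Ava:2, Wes:2, Ola:3, Leo:0, Gus:4, Quy:3
Odd-degree vertices: Ned, Mia, Uma, Hal, Ola, Quy (6 total).
With 6 odd-degree vertices (more than two), no single trail can use every edge.

No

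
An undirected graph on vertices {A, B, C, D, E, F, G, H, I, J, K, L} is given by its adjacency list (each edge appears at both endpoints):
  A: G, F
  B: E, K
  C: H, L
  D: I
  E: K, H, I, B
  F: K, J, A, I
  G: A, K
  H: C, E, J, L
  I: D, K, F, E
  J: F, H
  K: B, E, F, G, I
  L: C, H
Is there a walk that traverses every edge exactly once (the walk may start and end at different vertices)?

Degrees: A:2, B:2, C:2, D:1, E:4, F:4, G:2, H:4, I:4, J:2, K:5, L:2
Odd-degree vertices: D, K (2 total).
The non-isolated vertices are connected and exactly 2 have odd degree, so an Eulerian trail exists (from D to K).

Yes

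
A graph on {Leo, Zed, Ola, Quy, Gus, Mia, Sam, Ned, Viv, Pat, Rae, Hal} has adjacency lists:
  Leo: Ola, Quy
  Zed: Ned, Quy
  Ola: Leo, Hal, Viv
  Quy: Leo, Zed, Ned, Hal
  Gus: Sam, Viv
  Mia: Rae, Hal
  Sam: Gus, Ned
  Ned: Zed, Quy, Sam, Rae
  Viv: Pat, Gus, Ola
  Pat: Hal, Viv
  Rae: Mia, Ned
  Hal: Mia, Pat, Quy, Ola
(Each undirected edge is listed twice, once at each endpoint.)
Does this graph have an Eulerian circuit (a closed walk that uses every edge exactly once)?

Degrees: Leo:2, Zed:2, Ola:3, Quy:4, Gus:2, Mia:2, Sam:2, Ned:4, Viv:3, Pat:2, Rae:2, Hal:4
Ola, Viv have odd degree; an Eulerian circuit needs every degree to be even, so none exists.

No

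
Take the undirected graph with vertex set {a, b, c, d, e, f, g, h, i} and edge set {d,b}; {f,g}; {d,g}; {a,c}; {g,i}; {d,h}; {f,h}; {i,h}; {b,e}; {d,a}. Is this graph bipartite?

Partition the vertices as {c, d, e, f, i} vs {a, b, g, h}. Each listed edge has one endpoint in each part, so the graph is bipartite.

Yes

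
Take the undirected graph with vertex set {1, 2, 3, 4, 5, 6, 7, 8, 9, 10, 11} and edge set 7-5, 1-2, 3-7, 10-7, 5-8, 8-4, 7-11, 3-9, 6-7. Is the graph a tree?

The graph has 11 vertices and 9 edges.
It is not connected, so it is not a tree.

No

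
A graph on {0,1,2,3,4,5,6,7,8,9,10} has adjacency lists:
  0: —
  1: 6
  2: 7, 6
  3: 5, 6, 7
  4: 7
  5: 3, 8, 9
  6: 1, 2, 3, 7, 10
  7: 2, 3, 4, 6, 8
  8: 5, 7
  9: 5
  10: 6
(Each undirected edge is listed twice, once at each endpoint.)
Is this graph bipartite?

The cycle 3-7-6-3 has length 3, which is odd, so the graph is not bipartite.

No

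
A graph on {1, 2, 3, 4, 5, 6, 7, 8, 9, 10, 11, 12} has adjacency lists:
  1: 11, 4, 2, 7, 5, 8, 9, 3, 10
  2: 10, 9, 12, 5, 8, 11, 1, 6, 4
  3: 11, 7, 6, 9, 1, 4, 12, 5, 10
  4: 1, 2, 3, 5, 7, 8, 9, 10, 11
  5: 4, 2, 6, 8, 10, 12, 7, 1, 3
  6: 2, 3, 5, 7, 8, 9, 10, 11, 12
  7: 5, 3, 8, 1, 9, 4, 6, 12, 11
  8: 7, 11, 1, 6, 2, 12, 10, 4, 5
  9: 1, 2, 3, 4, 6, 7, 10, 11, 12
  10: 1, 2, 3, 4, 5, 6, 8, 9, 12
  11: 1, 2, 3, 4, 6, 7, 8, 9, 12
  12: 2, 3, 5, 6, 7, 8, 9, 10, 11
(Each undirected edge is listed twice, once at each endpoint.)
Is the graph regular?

Degrees: 1:9, 2:9, 3:9, 4:9, 5:9, 6:9, 7:9, 8:9, 9:9, 10:9, 11:9, 12:9
Every vertex has degree 9, so the graph is 9-regular.

Yes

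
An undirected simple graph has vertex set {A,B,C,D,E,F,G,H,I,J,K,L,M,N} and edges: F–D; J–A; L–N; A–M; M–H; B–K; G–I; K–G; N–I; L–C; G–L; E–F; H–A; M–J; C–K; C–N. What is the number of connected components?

Component: {D, E, F}
Component: {A, H, J, M}
Component: {B, C, G, I, K, L, N}

3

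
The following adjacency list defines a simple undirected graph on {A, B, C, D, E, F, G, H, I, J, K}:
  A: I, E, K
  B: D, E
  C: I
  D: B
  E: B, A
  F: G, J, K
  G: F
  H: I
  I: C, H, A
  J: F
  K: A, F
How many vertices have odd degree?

8

Degrees: A:3, B:2, C:1, D:1, E:2, F:3, G:1, H:1, I:3, J:1, K:2
Odd-degree vertices: A, C, D, F, G, H, I, J.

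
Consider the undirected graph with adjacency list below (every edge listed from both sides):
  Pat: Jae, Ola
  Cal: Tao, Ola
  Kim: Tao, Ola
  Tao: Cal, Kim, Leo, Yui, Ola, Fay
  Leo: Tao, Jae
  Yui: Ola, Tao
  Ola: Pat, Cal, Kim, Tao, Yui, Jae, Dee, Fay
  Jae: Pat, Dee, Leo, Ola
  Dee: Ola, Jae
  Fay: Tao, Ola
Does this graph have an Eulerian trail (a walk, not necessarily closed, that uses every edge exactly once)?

Yes

Degrees: Pat:2, Cal:2, Kim:2, Tao:6, Leo:2, Yui:2, Ola:8, Jae:4, Dee:2, Fay:2
Odd-degree vertices: none (0 total).
With 0 odd-degree vertices and all edges in one connected piece, an Eulerian trail exists.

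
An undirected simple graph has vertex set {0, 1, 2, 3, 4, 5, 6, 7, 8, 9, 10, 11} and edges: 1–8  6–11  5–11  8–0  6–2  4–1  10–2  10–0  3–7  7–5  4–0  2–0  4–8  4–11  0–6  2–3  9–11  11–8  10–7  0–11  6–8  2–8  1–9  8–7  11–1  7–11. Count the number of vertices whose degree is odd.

4

Degrees: 0:6, 1:4, 2:5, 3:2, 4:4, 5:2, 6:4, 7:5, 8:7, 9:2, 10:3, 11:8
Odd-degree vertices: 2, 7, 8, 10.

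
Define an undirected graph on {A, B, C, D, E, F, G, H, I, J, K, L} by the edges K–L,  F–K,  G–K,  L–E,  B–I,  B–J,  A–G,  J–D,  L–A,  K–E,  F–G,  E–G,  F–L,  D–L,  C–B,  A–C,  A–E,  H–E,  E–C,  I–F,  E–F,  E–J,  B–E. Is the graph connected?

Yes

Starting from A and exploring outward reaches every vertex (A, E, C, L, G, K, H, F, J, B, D, I); the graph is connected.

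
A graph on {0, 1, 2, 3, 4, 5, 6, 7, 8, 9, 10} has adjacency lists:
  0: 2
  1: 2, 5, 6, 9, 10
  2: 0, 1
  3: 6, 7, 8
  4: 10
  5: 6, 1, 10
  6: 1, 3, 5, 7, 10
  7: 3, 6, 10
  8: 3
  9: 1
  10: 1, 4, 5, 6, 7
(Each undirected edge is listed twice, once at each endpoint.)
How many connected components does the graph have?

1

Component: {0, 1, 2, 3, 4, 5, 6, 7, 8, 9, 10}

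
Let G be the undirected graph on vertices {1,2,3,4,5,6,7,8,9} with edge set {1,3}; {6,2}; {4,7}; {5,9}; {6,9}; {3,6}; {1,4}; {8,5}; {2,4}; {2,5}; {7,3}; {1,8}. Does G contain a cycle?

|V| = 9, |E| = 12, number of components = 1.
Since 12 > 9 - 1, a cycle must exist; for instance 5-2-6-9-5.

Yes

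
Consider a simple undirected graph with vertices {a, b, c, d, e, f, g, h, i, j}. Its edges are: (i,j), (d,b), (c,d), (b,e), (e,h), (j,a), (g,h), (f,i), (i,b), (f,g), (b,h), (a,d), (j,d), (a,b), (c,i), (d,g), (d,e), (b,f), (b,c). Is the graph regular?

No

Degrees: a:3, b:7, c:3, d:6, e:3, f:3, g:3, h:3, i:4, j:3
Degrees are not all equal (e.g. deg(a)=3 but deg(b)=7); not regular.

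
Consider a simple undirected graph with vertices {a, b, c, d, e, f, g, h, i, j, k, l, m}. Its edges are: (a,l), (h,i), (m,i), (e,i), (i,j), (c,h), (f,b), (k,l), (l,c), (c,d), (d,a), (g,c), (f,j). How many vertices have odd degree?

6

Degrees: a:2, b:1, c:4, d:2, e:1, f:2, g:1, h:2, i:4, j:2, k:1, l:3, m:1
Odd-degree vertices: b, e, g, k, l, m.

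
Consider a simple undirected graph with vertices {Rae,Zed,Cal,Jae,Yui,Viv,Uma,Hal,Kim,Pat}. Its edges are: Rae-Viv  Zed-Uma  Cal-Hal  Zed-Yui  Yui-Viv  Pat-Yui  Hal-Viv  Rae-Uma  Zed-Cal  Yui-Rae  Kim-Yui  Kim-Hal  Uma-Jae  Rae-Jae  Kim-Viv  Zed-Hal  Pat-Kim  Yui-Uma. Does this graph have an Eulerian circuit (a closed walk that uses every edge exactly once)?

Degrees: Rae:4, Zed:4, Cal:2, Jae:2, Yui:6, Viv:4, Uma:4, Hal:4, Kim:4, Pat:2
Every vertex has even degree and the edges form a single connected piece, so an Eulerian circuit exists.

Yes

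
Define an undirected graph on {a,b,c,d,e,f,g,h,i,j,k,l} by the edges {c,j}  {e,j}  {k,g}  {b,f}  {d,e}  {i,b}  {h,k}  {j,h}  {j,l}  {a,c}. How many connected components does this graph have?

Component: {b, f, i}
Component: {a, c, d, e, g, h, j, k, l}

2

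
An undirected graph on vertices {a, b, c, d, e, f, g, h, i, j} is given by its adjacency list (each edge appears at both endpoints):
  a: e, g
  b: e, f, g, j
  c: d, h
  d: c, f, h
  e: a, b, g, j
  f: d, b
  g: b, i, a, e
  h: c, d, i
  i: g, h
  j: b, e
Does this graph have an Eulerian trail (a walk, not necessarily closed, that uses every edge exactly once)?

Yes

Degrees: a:2, b:4, c:2, d:3, e:4, f:2, g:4, h:3, i:2, j:2
Odd-degree vertices: d, h (2 total).
With 2 odd-degree vertices and all edges in one connected piece, an Eulerian trail exists (from d to h).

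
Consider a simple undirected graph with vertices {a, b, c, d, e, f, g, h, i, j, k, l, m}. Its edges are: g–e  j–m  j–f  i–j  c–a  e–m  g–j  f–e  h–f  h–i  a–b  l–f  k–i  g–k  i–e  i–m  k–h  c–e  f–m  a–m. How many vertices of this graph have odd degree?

10

Degrees: a:3, b:1, c:2, d:0, e:5, f:5, g:3, h:3, i:5, j:4, k:3, l:1, m:5
Odd-degree vertices: a, b, e, f, g, h, i, k, l, m.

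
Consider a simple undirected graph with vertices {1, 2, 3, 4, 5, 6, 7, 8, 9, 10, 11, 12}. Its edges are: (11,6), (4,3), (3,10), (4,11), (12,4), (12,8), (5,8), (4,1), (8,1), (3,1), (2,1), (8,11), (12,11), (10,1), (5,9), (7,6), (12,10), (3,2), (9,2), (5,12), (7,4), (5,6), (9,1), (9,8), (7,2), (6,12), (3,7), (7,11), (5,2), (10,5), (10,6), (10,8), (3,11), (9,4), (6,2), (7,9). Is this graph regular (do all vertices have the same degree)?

Degrees: 1:6, 2:6, 3:6, 4:6, 5:6, 6:6, 7:6, 8:6, 9:6, 10:6, 11:6, 12:6
All degrees equal 6; the graph is regular.

Yes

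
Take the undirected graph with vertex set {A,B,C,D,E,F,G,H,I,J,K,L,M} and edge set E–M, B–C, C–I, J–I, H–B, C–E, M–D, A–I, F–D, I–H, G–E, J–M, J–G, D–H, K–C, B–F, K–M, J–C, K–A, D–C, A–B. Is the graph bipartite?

The cycle J-I-C-J has length 3, which is odd, so the graph is not bipartite.

No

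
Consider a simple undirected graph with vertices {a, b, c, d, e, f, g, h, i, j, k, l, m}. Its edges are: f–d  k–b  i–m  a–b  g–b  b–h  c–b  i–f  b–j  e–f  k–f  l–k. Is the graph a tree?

Yes

The graph has 13 vertices and 12 edges.
It is connected with exactly 12 edges, hence acyclic — it is a tree.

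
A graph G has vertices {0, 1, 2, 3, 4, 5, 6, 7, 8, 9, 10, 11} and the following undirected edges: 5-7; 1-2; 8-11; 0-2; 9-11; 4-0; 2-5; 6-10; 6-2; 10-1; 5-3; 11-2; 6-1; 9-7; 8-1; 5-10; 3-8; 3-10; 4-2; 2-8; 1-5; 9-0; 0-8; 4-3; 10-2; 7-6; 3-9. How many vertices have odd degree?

8

Degrees: 0:4, 1:5, 2:8, 3:5, 4:3, 5:5, 6:4, 7:3, 8:5, 9:4, 10:5, 11:3
Odd-degree vertices: 1, 3, 4, 5, 7, 8, 10, 11.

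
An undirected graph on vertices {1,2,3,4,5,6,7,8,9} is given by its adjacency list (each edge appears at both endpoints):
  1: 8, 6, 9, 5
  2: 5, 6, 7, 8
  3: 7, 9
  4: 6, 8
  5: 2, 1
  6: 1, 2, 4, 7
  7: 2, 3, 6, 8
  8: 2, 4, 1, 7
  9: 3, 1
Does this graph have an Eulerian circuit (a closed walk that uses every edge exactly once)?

Degrees: 1:4, 2:4, 3:2, 4:2, 5:2, 6:4, 7:4, 8:4, 9:2
All degrees are even and the non-isolated vertices are connected — an Eulerian circuit exists.

Yes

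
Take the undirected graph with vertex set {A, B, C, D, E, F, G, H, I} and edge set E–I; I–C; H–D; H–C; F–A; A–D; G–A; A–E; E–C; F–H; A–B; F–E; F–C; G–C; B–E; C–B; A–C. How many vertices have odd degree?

4

Degrees: A:6, B:3, C:7, D:2, E:5, F:4, G:2, H:3, I:2
Odd-degree vertices: B, C, E, H.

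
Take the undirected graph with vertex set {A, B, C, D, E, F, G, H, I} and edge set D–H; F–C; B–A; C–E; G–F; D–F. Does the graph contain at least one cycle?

No

The graph has 9 vertices, 6 edges, and 3 connected components.
Since 6 = 9 - 3, the graph is a forest and contains no cycle.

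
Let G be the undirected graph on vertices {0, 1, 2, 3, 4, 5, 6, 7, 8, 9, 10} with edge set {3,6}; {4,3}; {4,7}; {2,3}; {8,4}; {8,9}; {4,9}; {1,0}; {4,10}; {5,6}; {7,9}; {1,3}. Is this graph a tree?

No

The graph has 11 vertices and 12 edges.
Connected but with 12 > 10 edges, so it has a cycle and is not a tree.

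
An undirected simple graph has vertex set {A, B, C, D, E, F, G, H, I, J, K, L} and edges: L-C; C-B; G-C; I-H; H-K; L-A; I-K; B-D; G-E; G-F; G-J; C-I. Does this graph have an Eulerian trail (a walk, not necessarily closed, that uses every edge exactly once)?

No

Degrees: A:1, B:2, C:4, D:1, E:1, F:1, G:4, H:2, I:3, J:1, K:2, L:2
Odd-degree vertices: A, D, E, F, I, J (6 total).
With 6 odd-degree vertices (more than two), no single trail can use every edge.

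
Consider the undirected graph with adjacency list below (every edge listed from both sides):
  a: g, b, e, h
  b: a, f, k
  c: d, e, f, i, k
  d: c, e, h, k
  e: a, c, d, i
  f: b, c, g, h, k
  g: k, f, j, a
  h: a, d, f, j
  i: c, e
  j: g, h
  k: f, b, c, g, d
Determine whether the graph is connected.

Yes

A breadth-first search from a visits a, h, e, g, b, f, d, j, i, c, k — all 11 vertices — so the graph is connected.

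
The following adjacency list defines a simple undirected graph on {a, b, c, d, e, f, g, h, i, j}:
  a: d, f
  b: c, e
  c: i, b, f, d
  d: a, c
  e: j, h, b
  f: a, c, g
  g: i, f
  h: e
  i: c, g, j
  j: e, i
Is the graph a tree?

No

|V| = 10, |E| = 12.
A tree on 10 vertices has exactly 9 edges; this graph has 12, so it contains a cycle and is not a tree.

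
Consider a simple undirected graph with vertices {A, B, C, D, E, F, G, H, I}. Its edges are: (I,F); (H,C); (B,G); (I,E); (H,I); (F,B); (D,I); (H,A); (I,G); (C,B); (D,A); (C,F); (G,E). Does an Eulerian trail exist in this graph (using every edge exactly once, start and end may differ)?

Degrees: A:2, B:3, C:3, D:2, E:2, F:3, G:3, H:3, I:5
Odd-degree vertices: B, C, F, G, H, I (6 total).
With 6 odd-degree vertices (more than two), no single trail can use every edge.

No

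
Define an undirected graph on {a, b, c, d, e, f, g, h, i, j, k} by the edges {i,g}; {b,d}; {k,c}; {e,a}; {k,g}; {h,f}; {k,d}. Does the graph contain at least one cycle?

The graph has 11 vertices, 7 edges, and 4 connected components.
A forest on 11 vertices with 4 components has exactly 7 edges, which matches — so no cycle.

No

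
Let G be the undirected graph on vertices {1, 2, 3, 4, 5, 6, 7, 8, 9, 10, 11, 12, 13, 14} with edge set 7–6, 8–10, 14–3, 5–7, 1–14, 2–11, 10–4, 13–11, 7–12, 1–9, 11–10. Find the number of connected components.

3

Component: {1, 3, 9, 14}
Component: {5, 6, 7, 12}
Component: {2, 4, 8, 10, 11, 13}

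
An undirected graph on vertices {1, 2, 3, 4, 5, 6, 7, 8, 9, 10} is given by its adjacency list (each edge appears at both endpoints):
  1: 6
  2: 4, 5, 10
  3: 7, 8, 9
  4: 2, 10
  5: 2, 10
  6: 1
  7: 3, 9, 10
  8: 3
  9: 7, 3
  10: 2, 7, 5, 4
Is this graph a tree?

No

The graph has 10 vertices and 11 edges.
It is not connected, so it is not a tree.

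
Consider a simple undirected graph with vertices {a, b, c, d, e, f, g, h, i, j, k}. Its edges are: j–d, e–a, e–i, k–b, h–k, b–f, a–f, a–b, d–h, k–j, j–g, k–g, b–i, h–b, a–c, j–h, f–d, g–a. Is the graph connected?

Yes

Starting from a and exploring outward reaches every vertex (a, b, g, e, c, f, h, i, k, j, d); the graph is connected.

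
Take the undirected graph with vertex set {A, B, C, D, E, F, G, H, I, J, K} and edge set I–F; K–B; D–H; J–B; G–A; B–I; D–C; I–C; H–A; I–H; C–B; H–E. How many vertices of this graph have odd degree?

6

Degrees: A:2, B:4, C:3, D:2, E:1, F:1, G:1, H:4, I:4, J:1, K:1
Odd-degree vertices: C, E, F, G, J, K.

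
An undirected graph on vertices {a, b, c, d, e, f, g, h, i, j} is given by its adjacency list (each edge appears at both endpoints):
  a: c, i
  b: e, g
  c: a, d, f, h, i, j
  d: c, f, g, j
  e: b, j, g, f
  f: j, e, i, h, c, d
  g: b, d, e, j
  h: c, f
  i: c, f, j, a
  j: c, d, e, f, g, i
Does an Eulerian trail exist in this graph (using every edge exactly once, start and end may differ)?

Yes

Degrees: a:2, b:2, c:6, d:4, e:4, f:6, g:4, h:2, i:4, j:6
Odd-degree vertices: none (0 total).
The non-isolated vertices are connected and exactly 0 have odd degree, so an Eulerian trail exists.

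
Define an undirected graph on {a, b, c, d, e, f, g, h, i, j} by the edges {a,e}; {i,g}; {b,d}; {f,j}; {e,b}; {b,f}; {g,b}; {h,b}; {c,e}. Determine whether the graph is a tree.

Yes

|V| = 10, |E| = 9.
It is connected with exactly 9 edges, hence acyclic — it is a tree.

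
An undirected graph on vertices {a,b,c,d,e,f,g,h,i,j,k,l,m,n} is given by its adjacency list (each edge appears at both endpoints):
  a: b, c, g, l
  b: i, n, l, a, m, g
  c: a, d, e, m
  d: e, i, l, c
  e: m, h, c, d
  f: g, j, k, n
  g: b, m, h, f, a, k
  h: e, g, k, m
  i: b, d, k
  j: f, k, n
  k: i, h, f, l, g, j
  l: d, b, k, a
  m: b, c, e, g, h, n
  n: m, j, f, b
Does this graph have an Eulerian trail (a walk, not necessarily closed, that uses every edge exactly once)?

Degrees: a:4, b:6, c:4, d:4, e:4, f:4, g:6, h:4, i:3, j:3, k:6, l:4, m:6, n:4
Odd-degree vertices: i, j (2 total).
With 2 odd-degree vertices and all edges in one connected piece, an Eulerian trail exists (from i to j).

Yes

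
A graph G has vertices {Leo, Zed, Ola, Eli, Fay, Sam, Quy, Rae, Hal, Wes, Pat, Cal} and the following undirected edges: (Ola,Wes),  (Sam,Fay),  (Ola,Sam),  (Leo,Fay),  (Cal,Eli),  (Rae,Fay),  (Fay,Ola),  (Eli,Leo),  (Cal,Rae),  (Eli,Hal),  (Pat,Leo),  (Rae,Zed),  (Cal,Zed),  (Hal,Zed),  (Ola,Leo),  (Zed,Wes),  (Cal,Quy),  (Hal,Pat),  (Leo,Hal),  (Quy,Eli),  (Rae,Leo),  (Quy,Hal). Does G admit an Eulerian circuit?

Degrees: Leo:6, Zed:4, Ola:4, Eli:4, Fay:4, Sam:2, Quy:3, Rae:4, Hal:5, Wes:2, Pat:2, Cal:4
Vertices with odd degree: Quy, Hal. An Eulerian circuit requires all degrees even.

No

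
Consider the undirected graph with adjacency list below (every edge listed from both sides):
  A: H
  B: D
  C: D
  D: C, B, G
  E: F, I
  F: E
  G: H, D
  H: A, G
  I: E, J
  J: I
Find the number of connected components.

2

Component: {E, F, I, J}
Component: {A, B, C, D, G, H}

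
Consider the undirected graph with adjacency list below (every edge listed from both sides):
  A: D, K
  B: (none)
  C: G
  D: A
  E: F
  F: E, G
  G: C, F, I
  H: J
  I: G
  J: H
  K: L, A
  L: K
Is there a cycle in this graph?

No

|V| = 12, |E| = 8, number of components = 4.
A forest on 12 vertices with 4 components has exactly 8 edges, which matches — so no cycle.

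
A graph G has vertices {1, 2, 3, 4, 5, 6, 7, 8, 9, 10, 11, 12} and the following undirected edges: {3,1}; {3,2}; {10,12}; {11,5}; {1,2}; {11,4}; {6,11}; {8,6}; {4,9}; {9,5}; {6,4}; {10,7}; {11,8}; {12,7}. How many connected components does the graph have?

3

Component: {1, 2, 3}
Component: {7, 10, 12}
Component: {4, 5, 6, 8, 9, 11}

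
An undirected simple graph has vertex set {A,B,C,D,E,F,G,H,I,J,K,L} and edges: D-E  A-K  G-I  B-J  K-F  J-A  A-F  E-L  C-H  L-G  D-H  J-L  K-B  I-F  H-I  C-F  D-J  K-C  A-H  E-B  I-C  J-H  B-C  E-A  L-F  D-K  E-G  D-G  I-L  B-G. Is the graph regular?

Yes

Degrees: A:5, B:5, C:5, D:5, E:5, F:5, G:5, H:5, I:5, J:5, K:5, L:5
All degrees equal 5; the graph is regular.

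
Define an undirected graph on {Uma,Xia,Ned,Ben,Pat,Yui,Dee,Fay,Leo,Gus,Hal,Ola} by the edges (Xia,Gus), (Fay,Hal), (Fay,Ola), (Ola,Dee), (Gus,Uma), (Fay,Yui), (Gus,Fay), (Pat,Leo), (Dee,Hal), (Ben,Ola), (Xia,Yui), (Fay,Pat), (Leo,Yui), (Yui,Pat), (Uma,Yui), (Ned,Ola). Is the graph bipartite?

Pat-Yui-Fay-Pat is an odd cycle (length 3), and a bipartite graph can contain only even cycles.

No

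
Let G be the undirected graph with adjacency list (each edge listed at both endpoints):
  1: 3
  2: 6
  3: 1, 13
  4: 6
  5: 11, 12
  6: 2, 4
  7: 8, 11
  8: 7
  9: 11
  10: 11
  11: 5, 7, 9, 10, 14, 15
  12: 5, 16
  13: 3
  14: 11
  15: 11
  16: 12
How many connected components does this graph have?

Component: {1, 3, 13}
Component: {2, 4, 6}
Component: {5, 7, 8, 9, 10, 11, 12, 14, 15, 16}

3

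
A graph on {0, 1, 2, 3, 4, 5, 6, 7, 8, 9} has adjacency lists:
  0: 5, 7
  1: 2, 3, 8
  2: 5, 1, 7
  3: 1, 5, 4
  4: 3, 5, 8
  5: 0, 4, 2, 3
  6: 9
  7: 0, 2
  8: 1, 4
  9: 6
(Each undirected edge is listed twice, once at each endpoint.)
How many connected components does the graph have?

2

Component: {6, 9}
Component: {0, 1, 2, 3, 4, 5, 7, 8}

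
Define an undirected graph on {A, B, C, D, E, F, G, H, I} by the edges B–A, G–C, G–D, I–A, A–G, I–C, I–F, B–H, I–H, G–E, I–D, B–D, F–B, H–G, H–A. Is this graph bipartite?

No

H-A-I-H is an odd cycle (length 3), and a bipartite graph can contain only even cycles.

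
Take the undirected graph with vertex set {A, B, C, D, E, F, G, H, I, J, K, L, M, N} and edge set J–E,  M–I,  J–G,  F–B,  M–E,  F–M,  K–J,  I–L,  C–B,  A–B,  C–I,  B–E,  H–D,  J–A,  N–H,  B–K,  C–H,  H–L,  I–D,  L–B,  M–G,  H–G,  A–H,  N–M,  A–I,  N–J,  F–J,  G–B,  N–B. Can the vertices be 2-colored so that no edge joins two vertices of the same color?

The cycle M-I-L-B-N-M has length 5, which is odd, so the graph is not bipartite.

No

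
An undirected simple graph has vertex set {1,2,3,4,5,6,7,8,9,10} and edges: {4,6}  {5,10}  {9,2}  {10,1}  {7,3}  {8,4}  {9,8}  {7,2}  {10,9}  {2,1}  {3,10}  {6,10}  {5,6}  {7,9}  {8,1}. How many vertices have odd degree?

Degrees: 1:3, 2:3, 3:2, 4:2, 5:2, 6:3, 7:3, 8:3, 9:4, 10:5
Odd-degree vertices: 1, 2, 6, 7, 8, 10.

6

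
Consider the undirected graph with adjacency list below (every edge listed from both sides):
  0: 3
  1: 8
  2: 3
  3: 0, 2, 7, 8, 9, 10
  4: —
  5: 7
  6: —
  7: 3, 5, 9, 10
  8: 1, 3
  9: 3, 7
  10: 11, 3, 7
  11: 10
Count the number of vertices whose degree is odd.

Degrees: 0:1, 1:1, 2:1, 3:6, 4:0, 5:1, 6:0, 7:4, 8:2, 9:2, 10:3, 11:1
Odd-degree vertices: 0, 1, 2, 5, 10, 11.

6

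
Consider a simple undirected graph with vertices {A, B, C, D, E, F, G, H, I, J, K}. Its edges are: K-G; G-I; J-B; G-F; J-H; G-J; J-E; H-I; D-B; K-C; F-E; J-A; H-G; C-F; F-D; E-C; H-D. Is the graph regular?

Degrees: A:1, B:2, C:3, D:3, E:3, F:4, G:5, H:4, I:2, J:5, K:2
Vertex A has degree 1 while G has degree 5, so the graph is not regular.

No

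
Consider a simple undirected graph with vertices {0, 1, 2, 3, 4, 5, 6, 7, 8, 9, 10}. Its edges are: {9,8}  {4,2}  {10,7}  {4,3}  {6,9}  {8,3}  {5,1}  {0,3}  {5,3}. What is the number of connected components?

Component: {7, 10}
Component: {0, 1, 2, 3, 4, 5, 6, 8, 9}

2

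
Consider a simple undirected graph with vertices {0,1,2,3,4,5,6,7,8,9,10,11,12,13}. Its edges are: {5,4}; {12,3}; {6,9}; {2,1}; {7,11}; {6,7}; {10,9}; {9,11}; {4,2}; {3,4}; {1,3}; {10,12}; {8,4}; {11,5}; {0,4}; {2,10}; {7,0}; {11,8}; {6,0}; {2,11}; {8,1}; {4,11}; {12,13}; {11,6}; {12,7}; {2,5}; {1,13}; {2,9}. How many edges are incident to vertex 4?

Neighbors of 4: 0, 2, 3, 5, 8, 11.

6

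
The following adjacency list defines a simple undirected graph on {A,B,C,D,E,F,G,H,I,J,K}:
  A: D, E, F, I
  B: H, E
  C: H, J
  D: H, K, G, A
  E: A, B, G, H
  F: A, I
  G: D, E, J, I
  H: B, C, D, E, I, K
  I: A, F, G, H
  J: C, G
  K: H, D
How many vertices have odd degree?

Degrees: A:4, B:2, C:2, D:4, E:4, F:2, G:4, H:6, I:4, J:2, K:2
Odd-degree vertices: none.

0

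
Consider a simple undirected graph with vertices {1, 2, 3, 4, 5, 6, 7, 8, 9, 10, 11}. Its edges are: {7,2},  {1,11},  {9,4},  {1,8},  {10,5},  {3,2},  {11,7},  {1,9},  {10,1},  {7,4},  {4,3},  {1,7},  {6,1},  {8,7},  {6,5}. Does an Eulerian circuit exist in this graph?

Degrees: 1:6, 2:2, 3:2, 4:3, 5:2, 6:2, 7:5, 8:2, 9:2, 10:2, 11:2
4, 7 have odd degree; an Eulerian circuit needs every degree to be even, so none exists.

No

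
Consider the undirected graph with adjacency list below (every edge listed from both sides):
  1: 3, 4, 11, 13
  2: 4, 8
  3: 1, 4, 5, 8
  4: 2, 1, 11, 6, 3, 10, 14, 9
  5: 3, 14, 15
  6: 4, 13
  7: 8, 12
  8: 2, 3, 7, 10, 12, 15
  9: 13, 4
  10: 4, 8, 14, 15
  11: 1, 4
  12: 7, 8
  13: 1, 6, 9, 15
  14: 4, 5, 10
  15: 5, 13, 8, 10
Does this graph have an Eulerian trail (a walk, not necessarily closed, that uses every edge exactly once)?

Degrees: 1:4, 2:2, 3:4, 4:8, 5:3, 6:2, 7:2, 8:6, 9:2, 10:4, 11:2, 12:2, 13:4, 14:3, 15:4
Odd-degree vertices: 5, 14 (2 total).
With 2 odd-degree vertices and all edges in one connected piece, an Eulerian trail exists (from 5 to 14).

Yes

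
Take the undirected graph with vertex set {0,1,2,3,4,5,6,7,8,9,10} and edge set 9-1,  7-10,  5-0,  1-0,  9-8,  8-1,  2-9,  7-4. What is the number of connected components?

4

Component: {3}
Component: {6}
Component: {4, 7, 10}
Component: {0, 1, 2, 5, 8, 9}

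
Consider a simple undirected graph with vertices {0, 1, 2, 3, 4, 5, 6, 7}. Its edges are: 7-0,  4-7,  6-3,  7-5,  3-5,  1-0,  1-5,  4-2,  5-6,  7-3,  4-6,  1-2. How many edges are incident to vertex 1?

3

Neighbors of 1: 0, 2, 5.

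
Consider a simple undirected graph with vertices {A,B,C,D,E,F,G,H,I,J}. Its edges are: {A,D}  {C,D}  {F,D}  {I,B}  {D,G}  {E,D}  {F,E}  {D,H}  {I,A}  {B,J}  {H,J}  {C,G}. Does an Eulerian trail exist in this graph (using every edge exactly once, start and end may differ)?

Degrees: A:2, B:2, C:2, D:6, E:2, F:2, G:2, H:2, I:2, J:2
Odd-degree vertices: none (0 total).
With 0 odd-degree vertices and all edges in one connected piece, an Eulerian trail exists.

Yes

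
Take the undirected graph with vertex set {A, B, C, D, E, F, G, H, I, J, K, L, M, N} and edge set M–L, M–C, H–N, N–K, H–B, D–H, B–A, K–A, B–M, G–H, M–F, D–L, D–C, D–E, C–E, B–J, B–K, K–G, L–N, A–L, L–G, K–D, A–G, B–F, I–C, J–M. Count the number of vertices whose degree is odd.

6

Degrees: A:4, B:6, C:4, D:5, E:2, F:2, G:4, H:4, I:1, J:2, K:5, L:5, M:5, N:3
Odd-degree vertices: D, I, K, L, M, N.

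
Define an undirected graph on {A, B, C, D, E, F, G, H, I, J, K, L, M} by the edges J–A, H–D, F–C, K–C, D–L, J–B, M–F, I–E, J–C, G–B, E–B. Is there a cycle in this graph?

No

|V| = 13, |E| = 11, number of components = 2.
Since 11 = 13 - 2, the graph is a forest and contains no cycle.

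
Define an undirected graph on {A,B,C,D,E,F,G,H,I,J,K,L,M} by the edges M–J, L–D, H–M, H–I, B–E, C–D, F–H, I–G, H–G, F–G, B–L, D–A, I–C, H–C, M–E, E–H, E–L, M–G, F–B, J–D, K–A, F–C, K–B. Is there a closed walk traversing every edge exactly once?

No

Degrees: A:2, B:4, C:4, D:4, E:4, F:4, G:4, H:6, I:3, J:2, K:2, L:3, M:4
Vertices with odd degree: I, L. An Eulerian circuit requires all degrees even.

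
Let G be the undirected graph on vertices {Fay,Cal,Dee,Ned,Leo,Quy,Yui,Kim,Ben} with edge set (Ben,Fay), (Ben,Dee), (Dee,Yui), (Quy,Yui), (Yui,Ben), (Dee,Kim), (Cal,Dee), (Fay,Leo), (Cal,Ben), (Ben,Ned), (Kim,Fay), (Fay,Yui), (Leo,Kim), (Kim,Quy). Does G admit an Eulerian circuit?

No

Degrees: Fay:4, Cal:2, Dee:4, Ned:1, Leo:2, Quy:2, Yui:4, Kim:4, Ben:5
Vertices with odd degree: Ned, Ben. An Eulerian circuit requires all degrees even.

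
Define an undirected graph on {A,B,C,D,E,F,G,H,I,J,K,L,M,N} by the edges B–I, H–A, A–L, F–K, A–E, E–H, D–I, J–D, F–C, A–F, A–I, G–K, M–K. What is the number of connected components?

Component: {N}
Component: {A, B, C, D, E, F, G, H, I, J, K, L, M}

2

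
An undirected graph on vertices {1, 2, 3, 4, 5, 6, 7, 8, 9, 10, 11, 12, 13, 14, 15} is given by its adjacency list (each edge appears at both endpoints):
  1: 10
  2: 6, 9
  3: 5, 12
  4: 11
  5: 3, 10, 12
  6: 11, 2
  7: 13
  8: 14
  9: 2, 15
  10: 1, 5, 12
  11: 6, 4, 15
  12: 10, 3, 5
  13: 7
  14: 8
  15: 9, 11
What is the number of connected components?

Component: {7, 13}
Component: {8, 14}
Component: {1, 3, 5, 10, 12}
Component: {2, 4, 6, 9, 11, 15}

4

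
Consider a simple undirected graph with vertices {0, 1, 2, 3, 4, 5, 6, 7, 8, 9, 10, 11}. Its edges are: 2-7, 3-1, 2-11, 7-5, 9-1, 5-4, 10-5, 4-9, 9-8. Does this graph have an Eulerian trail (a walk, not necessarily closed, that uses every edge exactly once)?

No

Degrees: 0:0, 1:2, 2:2, 3:1, 4:2, 5:3, 6:0, 7:2, 8:1, 9:3, 10:1, 11:1
Odd-degree vertices: 3, 5, 8, 9, 10, 11 (6 total).
With 6 odd-degree vertices (more than two), no single trail can use every edge.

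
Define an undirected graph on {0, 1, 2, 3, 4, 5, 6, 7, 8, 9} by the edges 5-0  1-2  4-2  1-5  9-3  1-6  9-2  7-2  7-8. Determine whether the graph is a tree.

Yes

The graph has 10 vertices and 9 edges.
It is connected with exactly 9 edges, hence acyclic — it is a tree.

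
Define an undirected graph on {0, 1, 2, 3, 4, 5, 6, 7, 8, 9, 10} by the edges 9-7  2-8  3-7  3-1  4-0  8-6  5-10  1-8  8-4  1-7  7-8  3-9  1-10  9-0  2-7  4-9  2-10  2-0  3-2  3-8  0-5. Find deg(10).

Neighbors of 10: 1, 2, 5.

3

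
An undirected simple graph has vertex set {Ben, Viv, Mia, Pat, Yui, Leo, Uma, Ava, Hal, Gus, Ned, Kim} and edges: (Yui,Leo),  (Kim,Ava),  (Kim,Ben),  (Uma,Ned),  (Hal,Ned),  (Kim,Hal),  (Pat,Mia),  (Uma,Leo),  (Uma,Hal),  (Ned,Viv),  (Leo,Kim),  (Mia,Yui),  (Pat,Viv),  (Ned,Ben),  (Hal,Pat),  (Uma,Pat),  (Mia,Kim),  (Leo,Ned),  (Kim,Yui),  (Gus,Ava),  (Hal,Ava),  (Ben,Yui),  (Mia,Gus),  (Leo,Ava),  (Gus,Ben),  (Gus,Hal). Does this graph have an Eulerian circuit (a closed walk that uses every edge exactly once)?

Degrees: Ben:4, Viv:2, Mia:4, Pat:4, Yui:4, Leo:5, Uma:4, Ava:4, Hal:6, Gus:4, Ned:5, Kim:6
Leo, Ned have odd degree; an Eulerian circuit needs every degree to be even, so none exists.

No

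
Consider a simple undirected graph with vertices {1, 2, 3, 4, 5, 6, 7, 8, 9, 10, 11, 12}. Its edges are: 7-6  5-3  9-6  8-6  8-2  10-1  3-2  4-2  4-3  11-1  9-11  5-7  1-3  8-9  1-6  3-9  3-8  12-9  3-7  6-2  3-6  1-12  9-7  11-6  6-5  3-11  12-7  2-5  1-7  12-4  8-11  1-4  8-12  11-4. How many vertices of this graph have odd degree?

6

Degrees: 1:7, 2:5, 3:9, 4:5, 5:4, 6:8, 7:6, 8:6, 9:6, 10:1, 11:6, 12:5
Odd-degree vertices: 1, 2, 3, 4, 10, 12.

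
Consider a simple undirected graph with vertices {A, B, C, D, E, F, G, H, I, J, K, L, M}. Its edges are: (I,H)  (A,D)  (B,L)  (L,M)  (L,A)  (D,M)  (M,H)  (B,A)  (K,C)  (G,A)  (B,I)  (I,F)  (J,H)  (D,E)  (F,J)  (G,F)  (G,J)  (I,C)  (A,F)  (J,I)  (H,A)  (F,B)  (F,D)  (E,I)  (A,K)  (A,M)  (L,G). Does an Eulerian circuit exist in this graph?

Yes

Degrees: A:8, B:4, C:2, D:4, E:2, F:6, G:4, H:4, I:6, J:4, K:2, L:4, M:4
Every vertex has even degree and the edges form a single connected piece, so an Eulerian circuit exists.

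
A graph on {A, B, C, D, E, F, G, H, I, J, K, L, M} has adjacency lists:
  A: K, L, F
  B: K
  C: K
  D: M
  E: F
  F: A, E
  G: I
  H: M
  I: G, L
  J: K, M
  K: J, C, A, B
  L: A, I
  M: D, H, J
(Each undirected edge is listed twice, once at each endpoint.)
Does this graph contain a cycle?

|V| = 13, |E| = 12, number of components = 1.
Since 12 = 13 - 1, the graph is a forest and contains no cycle.

No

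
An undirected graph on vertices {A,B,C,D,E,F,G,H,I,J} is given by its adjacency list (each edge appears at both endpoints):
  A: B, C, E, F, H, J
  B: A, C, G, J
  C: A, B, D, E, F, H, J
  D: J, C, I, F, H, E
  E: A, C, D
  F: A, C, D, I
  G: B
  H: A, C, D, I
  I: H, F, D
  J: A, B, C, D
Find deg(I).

Neighbors of I: D, F, H.

3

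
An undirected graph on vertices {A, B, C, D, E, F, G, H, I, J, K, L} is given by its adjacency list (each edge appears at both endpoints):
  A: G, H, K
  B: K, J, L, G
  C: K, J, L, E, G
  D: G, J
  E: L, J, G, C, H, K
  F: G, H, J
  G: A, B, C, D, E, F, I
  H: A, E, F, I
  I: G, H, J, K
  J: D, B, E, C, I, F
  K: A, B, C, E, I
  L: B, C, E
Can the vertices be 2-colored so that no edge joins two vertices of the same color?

C-E-L-C is an odd cycle (length 3), and a bipartite graph can contain only even cycles.

No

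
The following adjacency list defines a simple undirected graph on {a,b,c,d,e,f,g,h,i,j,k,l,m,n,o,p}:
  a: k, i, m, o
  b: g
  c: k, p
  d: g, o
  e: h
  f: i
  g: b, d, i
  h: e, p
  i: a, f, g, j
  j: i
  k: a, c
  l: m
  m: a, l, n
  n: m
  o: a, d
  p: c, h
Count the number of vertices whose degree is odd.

Degrees: a:4, b:1, c:2, d:2, e:1, f:1, g:3, h:2, i:4, j:1, k:2, l:1, m:3, n:1, o:2, p:2
Odd-degree vertices: b, e, f, g, j, l, m, n.

8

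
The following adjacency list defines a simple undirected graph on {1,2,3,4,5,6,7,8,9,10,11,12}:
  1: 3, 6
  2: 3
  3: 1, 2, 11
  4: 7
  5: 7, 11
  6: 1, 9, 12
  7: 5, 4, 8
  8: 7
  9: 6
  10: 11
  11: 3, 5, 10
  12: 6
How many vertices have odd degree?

Degrees: 1:2, 2:1, 3:3, 4:1, 5:2, 6:3, 7:3, 8:1, 9:1, 10:1, 11:3, 12:1
Odd-degree vertices: 2, 3, 4, 6, 7, 8, 9, 10, 11, 12.

10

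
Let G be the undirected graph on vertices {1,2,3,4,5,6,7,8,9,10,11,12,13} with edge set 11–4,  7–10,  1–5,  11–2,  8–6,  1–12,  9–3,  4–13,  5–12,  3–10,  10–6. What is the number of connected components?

Component: {1, 5, 12}
Component: {2, 4, 11, 13}
Component: {3, 6, 7, 8, 9, 10}

3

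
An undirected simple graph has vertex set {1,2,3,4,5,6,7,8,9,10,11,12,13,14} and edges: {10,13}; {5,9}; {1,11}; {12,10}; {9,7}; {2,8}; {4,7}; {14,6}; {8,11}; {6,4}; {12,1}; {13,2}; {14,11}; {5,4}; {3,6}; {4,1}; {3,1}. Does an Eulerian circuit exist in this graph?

No

Degrees: 1:4, 2:2, 3:2, 4:4, 5:2, 6:3, 7:2, 8:2, 9:2, 10:2, 11:3, 12:2, 13:2, 14:2
Vertices with odd degree: 6, 11. An Eulerian circuit requires all degrees even.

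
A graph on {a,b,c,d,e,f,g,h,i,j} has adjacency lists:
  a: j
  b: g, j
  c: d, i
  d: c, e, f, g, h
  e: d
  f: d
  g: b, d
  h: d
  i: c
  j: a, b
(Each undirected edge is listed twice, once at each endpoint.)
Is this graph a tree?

Yes

The graph has 10 vertices and 9 edges.
It is connected with exactly 9 edges, hence acyclic — it is a tree.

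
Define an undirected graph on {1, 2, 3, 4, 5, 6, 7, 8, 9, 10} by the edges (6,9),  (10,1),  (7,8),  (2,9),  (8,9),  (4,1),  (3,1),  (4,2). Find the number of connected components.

2

Component: {5}
Component: {1, 2, 3, 4, 6, 7, 8, 9, 10}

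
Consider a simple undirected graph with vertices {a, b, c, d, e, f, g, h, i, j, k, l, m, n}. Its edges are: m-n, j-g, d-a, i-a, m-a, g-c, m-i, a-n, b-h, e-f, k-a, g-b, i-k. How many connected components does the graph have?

Component: {l}
Component: {e, f}
Component: {b, c, g, h, j}
Component: {a, d, i, k, m, n}

4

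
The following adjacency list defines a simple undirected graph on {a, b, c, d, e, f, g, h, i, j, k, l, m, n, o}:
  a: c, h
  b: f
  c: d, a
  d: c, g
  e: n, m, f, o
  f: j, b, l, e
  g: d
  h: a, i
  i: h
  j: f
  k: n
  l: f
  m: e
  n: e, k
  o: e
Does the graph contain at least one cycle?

No

The graph has 15 vertices, 13 edges, and 2 connected components.
A forest on 15 vertices with 2 components has exactly 13 edges, which matches — so no cycle.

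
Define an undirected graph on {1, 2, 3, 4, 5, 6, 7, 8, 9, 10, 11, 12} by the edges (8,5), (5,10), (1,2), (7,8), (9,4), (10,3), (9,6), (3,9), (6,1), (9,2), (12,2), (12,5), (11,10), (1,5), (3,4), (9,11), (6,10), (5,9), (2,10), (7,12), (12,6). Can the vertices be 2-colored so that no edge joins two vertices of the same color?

The cycle 3-4-9-3 has length 3, which is odd, so the graph is not bipartite.

No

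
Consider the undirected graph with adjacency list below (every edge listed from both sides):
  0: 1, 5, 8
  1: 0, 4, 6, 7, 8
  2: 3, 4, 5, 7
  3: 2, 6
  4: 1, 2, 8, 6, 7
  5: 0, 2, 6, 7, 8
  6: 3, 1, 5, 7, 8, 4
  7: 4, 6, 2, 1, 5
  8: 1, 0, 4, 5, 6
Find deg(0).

Neighbors of 0: 1, 5, 8.

3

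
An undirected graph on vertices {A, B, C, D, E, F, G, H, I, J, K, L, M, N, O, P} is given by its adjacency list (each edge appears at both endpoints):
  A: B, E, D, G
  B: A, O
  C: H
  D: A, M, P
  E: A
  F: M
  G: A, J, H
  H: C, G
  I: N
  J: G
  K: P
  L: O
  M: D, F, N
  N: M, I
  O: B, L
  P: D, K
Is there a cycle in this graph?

The graph has 16 vertices, 15 edges, and 1 connected component.
A forest on 16 vertices with 1 component has exactly 15 edges, which matches — so no cycle.

No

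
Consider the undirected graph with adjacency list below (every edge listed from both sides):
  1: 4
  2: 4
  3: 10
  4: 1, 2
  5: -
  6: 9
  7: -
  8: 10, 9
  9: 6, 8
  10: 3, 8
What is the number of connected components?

Component: {5}
Component: {7}
Component: {1, 2, 4}
Component: {3, 6, 8, 9, 10}

4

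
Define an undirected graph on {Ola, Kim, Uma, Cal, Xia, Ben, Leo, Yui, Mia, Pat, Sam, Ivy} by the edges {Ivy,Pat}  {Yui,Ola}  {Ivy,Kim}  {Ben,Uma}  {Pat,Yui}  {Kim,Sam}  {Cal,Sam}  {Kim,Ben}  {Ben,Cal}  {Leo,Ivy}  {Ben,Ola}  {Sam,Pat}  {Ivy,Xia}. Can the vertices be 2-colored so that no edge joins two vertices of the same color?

Color {Ben, Yui, Mia, Sam, Ivy} black and {Ola, Kim, Uma, Cal, Xia, Leo, Pat} white. No edge joins two same-colored vertices, so the graph is bipartite.

Yes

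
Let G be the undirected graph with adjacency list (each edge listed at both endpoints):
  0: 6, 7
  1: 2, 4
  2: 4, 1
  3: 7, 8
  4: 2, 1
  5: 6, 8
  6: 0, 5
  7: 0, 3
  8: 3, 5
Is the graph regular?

Yes

Degrees: 0:2, 1:2, 2:2, 3:2, 4:2, 5:2, 6:2, 7:2, 8:2
Every vertex has degree 2, so the graph is 2-regular.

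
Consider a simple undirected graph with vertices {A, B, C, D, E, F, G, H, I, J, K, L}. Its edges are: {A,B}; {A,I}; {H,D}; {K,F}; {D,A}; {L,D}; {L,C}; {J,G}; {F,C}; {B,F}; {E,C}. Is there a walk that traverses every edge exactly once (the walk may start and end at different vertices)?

No

Degrees: A:3, B:2, C:3, D:3, E:1, F:3, G:1, H:1, I:1, J:1, K:1, L:2
Odd-degree vertices: A, C, D, E, F, G, H, I, J, K (10 total).
With 10 odd-degree vertices (more than two), no single trail can use every edge.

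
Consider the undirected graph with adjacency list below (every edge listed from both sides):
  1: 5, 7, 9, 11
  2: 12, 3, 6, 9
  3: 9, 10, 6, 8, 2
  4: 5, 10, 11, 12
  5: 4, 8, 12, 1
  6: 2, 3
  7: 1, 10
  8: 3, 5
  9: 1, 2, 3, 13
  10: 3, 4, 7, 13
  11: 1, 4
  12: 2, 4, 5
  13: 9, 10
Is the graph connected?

Yes

Starting from 1 and exploring outward reaches every vertex (1, 9, 7, 11, 5, 2, 3, 13, 10, 4, 12, 8, 6); the graph is connected.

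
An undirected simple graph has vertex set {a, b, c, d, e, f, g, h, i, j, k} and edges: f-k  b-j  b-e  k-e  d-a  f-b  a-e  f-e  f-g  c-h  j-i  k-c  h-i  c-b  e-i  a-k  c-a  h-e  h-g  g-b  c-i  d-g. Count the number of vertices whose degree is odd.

2

Degrees: a:4, b:5, c:5, d:2, e:6, f:4, g:4, h:4, i:4, j:2, k:4
Odd-degree vertices: b, c.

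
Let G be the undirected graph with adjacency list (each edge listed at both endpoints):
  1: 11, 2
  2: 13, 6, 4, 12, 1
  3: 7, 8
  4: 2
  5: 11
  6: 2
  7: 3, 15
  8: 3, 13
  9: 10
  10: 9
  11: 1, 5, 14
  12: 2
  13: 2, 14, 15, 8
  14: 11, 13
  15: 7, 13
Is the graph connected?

Component: {9, 10}
Component: {1, 2, 3, 4, 5, 6, 7, 8, 11, 12, 13, 14, 15}
No edge joins these 2 groups, so the graph is disconnected.

No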